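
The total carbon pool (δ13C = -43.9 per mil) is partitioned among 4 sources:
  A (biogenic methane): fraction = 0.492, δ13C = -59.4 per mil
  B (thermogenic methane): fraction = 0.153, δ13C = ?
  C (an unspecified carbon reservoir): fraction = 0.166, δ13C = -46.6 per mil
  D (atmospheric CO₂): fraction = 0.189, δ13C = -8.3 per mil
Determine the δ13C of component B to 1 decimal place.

Isotope mass balance: δ_bulk = Σ fᵢ·δᵢ.
-43.9 = 0.492×(-59.4) + 0.153×δ_B + 0.166×(-46.6) + 0.189×(-8.3)
0.153·δ_B = -43.9 − (-38.529) = -5.371
δ_B = -5.371 / 0.153 = -35.10 per mil

-35.1 per mil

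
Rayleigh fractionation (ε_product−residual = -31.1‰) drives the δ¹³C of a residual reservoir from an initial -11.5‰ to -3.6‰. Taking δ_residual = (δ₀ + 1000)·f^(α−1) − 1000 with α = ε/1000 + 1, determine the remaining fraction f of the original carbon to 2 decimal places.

0.77

α − 1 = ε/1000 = -0.0311
(δ_res + 1000)/(δ₀ + 1000) = (-3.6 + 1000)/(-11.5 + 1000) = 996.4/988.5 = 1.007992
f = 1.007992^(1/-0.0311) = exp(ln(1.007992)/-0.0311) = exp(0.00796/-0.0311)
f = exp(-0.2560) = 0.7742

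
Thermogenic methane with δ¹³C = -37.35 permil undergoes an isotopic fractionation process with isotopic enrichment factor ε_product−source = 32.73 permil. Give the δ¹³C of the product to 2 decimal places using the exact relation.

-5.84 permil

To first order, δ_product ≈ δ_source + ε = -4.62 permil.
Exactly, δ_product = (δ_source + 1000)·(ε/1000 + 1) − 1000.
δ_product = (-37.35 + 1000) × (32.73/1000 + 1) − 1000
δ_product = -5.842 permil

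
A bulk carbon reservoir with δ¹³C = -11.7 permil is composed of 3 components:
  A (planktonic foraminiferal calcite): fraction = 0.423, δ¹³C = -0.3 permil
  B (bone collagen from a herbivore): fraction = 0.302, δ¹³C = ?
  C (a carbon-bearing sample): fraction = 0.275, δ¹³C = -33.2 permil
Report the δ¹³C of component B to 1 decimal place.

-8.1 permil

Isotope mass balance: δ_bulk = Σ fᵢ·δᵢ.
-11.7 = 0.423×(-0.3) + 0.302×δ_B + 0.275×(-33.2)
0.302·δ_B = -11.7 − (-9.257) = -2.443
δ_B = -2.443 / 0.302 = -8.09 permil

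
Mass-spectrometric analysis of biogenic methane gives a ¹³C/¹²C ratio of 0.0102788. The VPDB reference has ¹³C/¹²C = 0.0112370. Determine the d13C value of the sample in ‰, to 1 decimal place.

d13C = (R_sample / R_standard − 1) × 1000
R_sample / R_standard = 0.0102788 / 0.0112370 = 0.914728
d13C = (0.914728 − 1) × 1000 = -85.27‰

-85.3‰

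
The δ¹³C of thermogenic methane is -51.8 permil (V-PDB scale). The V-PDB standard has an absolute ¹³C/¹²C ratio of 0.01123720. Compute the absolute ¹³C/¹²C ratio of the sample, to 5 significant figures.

R_sample = R_standard × (δ¹³C/1000 + 1)
R_sample = 0.01123720 × (-51.8/1000 + 1) = 0.01123720 × 0.948200
R_sample = 0.0106551

0.010655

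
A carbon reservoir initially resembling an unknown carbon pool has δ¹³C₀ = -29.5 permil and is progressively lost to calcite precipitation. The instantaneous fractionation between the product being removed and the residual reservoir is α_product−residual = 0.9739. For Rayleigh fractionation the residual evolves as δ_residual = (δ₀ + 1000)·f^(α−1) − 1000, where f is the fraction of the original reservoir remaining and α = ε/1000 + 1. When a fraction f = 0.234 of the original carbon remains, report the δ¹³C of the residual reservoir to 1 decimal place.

Rayleigh residual: δ_res = (δ₀ + 1000)·f^(α−1) − 1000
α − 1 = -0.02610
f^(α−1) = 0.234^(-0.02610) = 1.038636
δ_res = (-29.5 + 1000) × 1.038636 − 1000 = 1007.996 − 1000 = 8.00 permil

8.0 permil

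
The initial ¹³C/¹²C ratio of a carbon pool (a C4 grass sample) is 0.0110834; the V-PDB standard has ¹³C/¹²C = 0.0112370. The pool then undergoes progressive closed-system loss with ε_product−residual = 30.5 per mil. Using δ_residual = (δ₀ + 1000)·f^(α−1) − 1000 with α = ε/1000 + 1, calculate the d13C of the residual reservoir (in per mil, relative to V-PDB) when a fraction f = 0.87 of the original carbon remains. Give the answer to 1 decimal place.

δ₀ = (0.0110834/0.0112370 − 1)×1000 = (0.986331 − 1)×1000 = -13.669 per mil
α − 1 = ε/1000 = 0.0305
f^(α−1) = 0.87^(0.0305) = 0.995762
δ_res = (-13.669 + 1000) × 0.995762 − 1000 = 982.150 − 1000 = -17.85 per mil

-17.8 per mil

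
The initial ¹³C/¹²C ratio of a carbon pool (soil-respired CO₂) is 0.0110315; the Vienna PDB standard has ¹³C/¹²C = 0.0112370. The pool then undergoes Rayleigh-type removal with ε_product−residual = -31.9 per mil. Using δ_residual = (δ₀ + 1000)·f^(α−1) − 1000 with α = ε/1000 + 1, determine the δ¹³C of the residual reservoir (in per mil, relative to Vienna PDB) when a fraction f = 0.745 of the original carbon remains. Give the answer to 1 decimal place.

δ₀ = (0.0110315/0.0112370 − 1)×1000 = (0.981712 − 1)×1000 = -18.288 per mil
α − 1 = ε/1000 = -0.0319
f^(α−1) = 0.745^(-0.0319) = 1.009435
δ_res = (-18.288 + 1000) × 1.009435 − 1000 = 990.974 − 1000 = -9.03 per mil

-9.0 per mil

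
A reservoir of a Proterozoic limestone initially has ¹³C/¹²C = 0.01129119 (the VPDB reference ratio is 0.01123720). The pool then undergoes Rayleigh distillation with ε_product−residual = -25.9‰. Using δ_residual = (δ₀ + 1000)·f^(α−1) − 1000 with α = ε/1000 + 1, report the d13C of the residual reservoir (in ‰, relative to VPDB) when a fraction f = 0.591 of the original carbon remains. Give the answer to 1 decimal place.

δ₀ = (0.01129119/0.01123720 − 1)×1000 = (1.004805 − 1)×1000 = 4.805‰
α − 1 = ε/1000 = -0.0259
f^(α−1) = 0.591^(-0.0259) = 1.013715
δ_res = (4.805 + 1000) × 1.013715 − 1000 = 1018.585 − 1000 = 18.59‰

18.6‰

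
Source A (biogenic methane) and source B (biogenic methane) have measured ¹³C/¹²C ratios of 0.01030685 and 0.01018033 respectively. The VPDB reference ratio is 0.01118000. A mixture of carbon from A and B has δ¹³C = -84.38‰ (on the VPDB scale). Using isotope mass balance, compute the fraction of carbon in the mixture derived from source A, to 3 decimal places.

0.445

δ_A = (0.01030685/0.01118000 − 1)×1000 = (0.921901 − 1)×1000 = -78.099‰
δ_B = (0.01018033/0.01118000 − 1)×1000 = (0.910584 − 1)×1000 = -89.416‰
f_A = (δ_mix − δ_B)/(δ_A − δ_B) = (-84.38 − (-89.416))/(-78.099 − (-89.416))
f_A = 5.036 / 11.317 = 0.4450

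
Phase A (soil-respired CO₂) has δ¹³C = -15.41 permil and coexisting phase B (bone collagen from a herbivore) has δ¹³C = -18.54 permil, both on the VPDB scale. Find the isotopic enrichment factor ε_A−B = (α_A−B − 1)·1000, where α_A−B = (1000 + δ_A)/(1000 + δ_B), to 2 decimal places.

3.19 permil

α_A−B = (1000 + -15.41) / (1000 + -18.54) = 984.59 / 981.46 = 1.003189
ε_A−B = (1.003189 − 1) × 1000 = 3.189 permil
(The approximation ε ≈ δ_A − δ_B would give 3.13 permil.)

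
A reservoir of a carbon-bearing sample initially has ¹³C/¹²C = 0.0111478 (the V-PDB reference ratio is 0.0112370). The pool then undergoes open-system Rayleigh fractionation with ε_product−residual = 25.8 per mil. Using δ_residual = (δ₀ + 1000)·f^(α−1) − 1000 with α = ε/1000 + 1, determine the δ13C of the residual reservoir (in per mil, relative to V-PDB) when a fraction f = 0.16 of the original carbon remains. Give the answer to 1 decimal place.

-53.8 per mil

δ₀ = (0.0111478/0.0112370 − 1)×1000 = (0.992062 − 1)×1000 = -7.938 per mil
α − 1 = ε/1000 = 0.0258
f^(α−1) = 0.16^(0.0258) = 0.953820
δ_res = (-7.938 + 1000) × 0.953820 − 1000 = 946.248 − 1000 = -53.75 per mil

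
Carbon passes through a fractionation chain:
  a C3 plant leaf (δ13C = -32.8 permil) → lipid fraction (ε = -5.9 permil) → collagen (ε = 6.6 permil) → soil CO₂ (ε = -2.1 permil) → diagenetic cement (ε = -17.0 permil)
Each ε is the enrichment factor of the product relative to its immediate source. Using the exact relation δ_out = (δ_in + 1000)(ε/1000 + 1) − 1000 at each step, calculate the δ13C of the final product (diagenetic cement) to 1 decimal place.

-50.6 permil

step 1: δ = (-32.80 + 1000)·(-5.9/1000 + 1) − 1000 = -38.51 permil
step 2: δ = (-38.51 + 1000)·(6.6/1000 + 1) − 1000 = -32.16 permil
step 3: δ = (-32.16 + 1000)·(-2.1/1000 + 1) − 1000 = -34.19 permil
step 4: δ = (-34.19 + 1000)·(-17.0/1000 + 1) − 1000 = -50.61 permil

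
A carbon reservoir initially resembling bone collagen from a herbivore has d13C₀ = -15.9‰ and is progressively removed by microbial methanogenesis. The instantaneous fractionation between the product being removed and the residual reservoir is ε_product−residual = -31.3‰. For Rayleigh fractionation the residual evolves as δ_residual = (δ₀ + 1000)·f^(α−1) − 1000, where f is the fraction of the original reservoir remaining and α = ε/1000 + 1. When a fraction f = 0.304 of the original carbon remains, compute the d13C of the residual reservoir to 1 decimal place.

21.5‰

Rayleigh residual: δ_res = (δ₀ + 1000)·f^(α−1) − 1000
α = ε/1000 + 1 = 0.96870, so α − 1 = -0.03130
f^(α−1) = 0.304^(-0.03130) = 1.037973
δ_res = (-15.9 + 1000) × 1.037973 − 1000 = 1021.469 − 1000 = 21.47‰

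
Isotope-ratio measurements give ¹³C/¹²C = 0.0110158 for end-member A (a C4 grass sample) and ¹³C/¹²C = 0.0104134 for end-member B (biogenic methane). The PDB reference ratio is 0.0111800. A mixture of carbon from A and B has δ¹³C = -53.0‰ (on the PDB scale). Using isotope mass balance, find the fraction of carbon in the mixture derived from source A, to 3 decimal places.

0.289

δ_A = (0.0110158/0.0111800 − 1)×1000 = (0.985313 − 1)×1000 = -14.687‰
δ_B = (0.0104134/0.0111800 − 1)×1000 = (0.931431 − 1)×1000 = -68.569‰
f_A = (δ_mix − δ_B)/(δ_A − δ_B) = (-53.0 − (-68.569))/(-14.687 − (-68.569))
f_A = 15.569 / 53.882 = 0.2889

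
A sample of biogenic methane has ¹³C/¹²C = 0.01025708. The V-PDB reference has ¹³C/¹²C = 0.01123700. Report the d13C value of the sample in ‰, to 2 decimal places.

-87.20‰

d13C = (R_sample / R_standard − 1) × 1000
R_sample / R_standard = 0.01025708 / 0.01123700 = 0.912795
d13C = (0.912795 − 1) × 1000 = -87.205‰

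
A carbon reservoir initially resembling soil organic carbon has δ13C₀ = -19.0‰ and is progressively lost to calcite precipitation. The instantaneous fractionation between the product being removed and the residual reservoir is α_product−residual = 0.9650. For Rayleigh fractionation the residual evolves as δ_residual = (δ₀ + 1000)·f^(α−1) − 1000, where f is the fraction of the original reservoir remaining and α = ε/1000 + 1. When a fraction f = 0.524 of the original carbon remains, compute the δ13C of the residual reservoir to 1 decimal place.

Rayleigh residual: δ_res = (δ₀ + 1000)·f^(α−1) − 1000
α − 1 = -0.03500
f^(α−1) = 0.524^(-0.03500) = 1.022877
δ_res = (-19.0 + 1000) × 1.022877 − 1000 = 1003.442 − 1000 = 3.44‰

3.4‰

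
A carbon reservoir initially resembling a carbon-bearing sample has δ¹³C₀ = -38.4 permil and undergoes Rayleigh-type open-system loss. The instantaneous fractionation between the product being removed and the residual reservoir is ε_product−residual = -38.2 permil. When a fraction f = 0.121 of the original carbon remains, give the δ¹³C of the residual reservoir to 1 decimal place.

42.4 permil

Rayleigh residual: δ_res = (δ₀ + 1000)·f^(α−1) − 1000
α = ε/1000 + 1 = 0.96180, so α − 1 = -0.03820
f^(α−1) = 0.121^(-0.03820) = 1.084021
δ_res = (-38.4 + 1000) × 1.084021 − 1000 = 1042.394 − 1000 = 42.39 permil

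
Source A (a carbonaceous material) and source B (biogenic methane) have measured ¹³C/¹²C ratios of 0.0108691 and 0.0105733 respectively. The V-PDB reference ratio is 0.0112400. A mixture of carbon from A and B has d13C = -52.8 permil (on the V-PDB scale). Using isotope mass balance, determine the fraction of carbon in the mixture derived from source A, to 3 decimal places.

δ_A = (0.0108691/0.0112400 − 1)×1000 = (0.967002 − 1)×1000 = -32.998 permil
δ_B = (0.0105733/0.0112400 − 1)×1000 = (0.940685 − 1)×1000 = -59.315 permil
f_A = (δ_mix − δ_B)/(δ_A − δ_B) = (-52.8 − (-59.315))/(-32.998 − (-59.315))
f_A = 6.515 / 26.317 = 0.2476

0.248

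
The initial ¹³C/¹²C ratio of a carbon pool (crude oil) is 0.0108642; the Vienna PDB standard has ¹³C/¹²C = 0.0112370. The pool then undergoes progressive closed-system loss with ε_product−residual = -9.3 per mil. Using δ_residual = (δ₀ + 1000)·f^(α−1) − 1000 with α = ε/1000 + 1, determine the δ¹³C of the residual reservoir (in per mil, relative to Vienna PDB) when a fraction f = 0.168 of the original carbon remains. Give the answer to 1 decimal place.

-17.0 per mil

δ₀ = (0.0108642/0.0112370 − 1)×1000 = (0.966824 − 1)×1000 = -33.176 per mil
α − 1 = ε/1000 = -0.0093
f^(α−1) = 0.168^(-0.0093) = 1.016728
δ_res = (-33.176 + 1000) × 1.016728 − 1000 = 982.997 − 1000 = -17.00 per mil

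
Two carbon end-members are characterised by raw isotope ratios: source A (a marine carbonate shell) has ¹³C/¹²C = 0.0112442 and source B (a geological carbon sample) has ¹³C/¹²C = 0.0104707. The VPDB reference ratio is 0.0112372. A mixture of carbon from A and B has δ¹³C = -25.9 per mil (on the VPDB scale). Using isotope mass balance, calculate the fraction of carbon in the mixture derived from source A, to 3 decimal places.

δ_A = (0.0112442/0.0112372 − 1)×1000 = (1.000623 − 1)×1000 = 0.623 per mil
δ_B = (0.0104707/0.0112372 − 1)×1000 = (0.931789 − 1)×1000 = -68.211 per mil
f_A = (δ_mix − δ_B)/(δ_A − δ_B) = (-25.9 − (-68.211))/(0.623 − (-68.211))
f_A = 42.311 / 68.834 = 0.6147

0.615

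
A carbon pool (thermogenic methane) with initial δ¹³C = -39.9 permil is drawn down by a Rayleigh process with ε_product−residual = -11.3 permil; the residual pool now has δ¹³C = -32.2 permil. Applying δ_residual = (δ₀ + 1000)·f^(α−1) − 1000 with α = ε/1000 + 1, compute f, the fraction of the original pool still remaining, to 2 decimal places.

α − 1 = ε/1000 = -0.0113
(δ_res + 1000)/(δ₀ + 1000) = (-32.2 + 1000)/(-39.9 + 1000) = 967.8/960.1 = 1.008020
f = 1.008020^(1/-0.0113) = exp(ln(1.008020)/-0.0113) = exp(0.00799/-0.0113)
f = exp(-0.7069) = 0.4932

0.49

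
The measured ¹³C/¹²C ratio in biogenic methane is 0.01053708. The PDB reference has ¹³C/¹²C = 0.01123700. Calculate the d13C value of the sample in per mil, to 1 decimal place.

d13C = (R_sample / R_standard − 1) × 1000
R_sample / R_standard = 0.01053708 / 0.01123700 = 0.937713
d13C = (0.937713 − 1) × 1000 = -62.29 per mil

-62.3 per mil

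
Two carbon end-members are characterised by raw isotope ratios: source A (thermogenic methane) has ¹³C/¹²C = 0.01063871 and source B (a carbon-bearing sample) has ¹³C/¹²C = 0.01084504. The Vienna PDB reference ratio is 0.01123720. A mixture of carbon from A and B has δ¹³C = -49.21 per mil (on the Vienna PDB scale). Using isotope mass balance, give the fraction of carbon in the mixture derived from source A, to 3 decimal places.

δ_A = (0.01063871/0.01123720 − 1)×1000 = (0.946740 − 1)×1000 = -53.260 per mil
δ_B = (0.01084504/0.01123720 − 1)×1000 = (0.965102 − 1)×1000 = -34.898 per mil
f_A = (δ_mix − δ_B)/(δ_A − δ_B) = (-49.21 − (-34.898))/(-53.260 − (-34.898))
f_A = -14.312 / -18.361 = 0.7794

0.779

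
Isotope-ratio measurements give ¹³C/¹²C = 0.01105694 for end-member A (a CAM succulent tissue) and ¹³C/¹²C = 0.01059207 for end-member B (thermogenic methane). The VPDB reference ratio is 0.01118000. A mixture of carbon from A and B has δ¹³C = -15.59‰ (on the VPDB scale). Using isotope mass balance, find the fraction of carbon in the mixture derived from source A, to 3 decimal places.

0.890

δ_A = (0.01105694/0.01118000 − 1)×1000 = (0.988993 − 1)×1000 = -11.007‰
δ_B = (0.01059207/0.01118000 − 1)×1000 = (0.947412 − 1)×1000 = -52.588‰
f_A = (δ_mix − δ_B)/(δ_A − δ_B) = (-15.59 − (-52.588))/(-11.007 − (-52.588))
f_A = 36.998 / 41.581 = 0.8898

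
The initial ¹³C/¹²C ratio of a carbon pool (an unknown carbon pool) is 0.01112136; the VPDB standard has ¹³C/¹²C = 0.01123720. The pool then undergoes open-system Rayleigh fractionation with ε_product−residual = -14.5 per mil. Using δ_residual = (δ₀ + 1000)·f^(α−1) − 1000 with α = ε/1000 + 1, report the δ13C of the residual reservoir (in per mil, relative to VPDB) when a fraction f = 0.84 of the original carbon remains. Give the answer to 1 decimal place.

-7.8 per mil

δ₀ = (0.01112136/0.01123720 − 1)×1000 = (0.989691 − 1)×1000 = -10.309 per mil
α − 1 = ε/1000 = -0.0145
f^(α−1) = 0.84^(-0.0145) = 1.002531
δ_res = (-10.309 + 1000) × 1.002531 − 1000 = 992.197 − 1000 = -7.80 per mil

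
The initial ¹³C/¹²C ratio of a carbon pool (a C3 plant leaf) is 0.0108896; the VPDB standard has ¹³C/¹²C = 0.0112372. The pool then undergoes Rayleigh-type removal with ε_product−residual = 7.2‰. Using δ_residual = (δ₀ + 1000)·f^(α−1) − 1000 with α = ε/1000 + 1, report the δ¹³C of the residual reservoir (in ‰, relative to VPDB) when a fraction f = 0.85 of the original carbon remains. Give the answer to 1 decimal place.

-32.1‰

δ₀ = (0.0108896/0.0112372 − 1)×1000 = (0.969067 − 1)×1000 = -30.933‰
α − 1 = ε/1000 = 0.0072
f^(α−1) = 0.85^(0.0072) = 0.998831
δ_res = (-30.933 + 1000) × 0.998831 − 1000 = 967.934 − 1000 = -32.07‰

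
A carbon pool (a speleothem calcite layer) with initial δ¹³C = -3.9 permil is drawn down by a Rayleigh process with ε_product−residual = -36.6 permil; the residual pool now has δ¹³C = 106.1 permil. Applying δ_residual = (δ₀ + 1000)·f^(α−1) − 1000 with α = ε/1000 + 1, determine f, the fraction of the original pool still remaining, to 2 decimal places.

0.06

α − 1 = ε/1000 = -0.0366
(δ_res + 1000)/(δ₀ + 1000) = (106.1 + 1000)/(-3.9 + 1000) = 1106.1/996.1 = 1.110431
f = 1.110431^(1/-0.0366) = exp(ln(1.110431)/-0.0366) = exp(0.10475/-0.0366)
f = exp(-2.8620) = 0.0572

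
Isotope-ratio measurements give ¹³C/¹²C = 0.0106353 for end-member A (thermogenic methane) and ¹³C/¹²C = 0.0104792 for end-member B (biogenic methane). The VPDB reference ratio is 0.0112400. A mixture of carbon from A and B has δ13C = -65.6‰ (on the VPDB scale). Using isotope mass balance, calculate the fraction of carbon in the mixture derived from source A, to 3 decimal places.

0.150

δ_A = (0.0106353/0.0112400 − 1)×1000 = (0.946201 − 1)×1000 = -53.799‰
δ_B = (0.0104792/0.0112400 − 1)×1000 = (0.932313 − 1)×1000 = -67.687‰
f_A = (δ_mix − δ_B)/(δ_A − δ_B) = (-65.6 − (-67.687))/(-53.799 − (-67.687))
f_A = 2.087 / 13.888 = 0.1503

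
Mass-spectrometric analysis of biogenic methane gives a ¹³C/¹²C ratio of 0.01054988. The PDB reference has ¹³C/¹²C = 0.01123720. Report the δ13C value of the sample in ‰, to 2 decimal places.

-61.16‰

δ13C = (R_sample / R_standard − 1) × 1000
R_sample / R_standard = 0.01054988 / 0.01123720 = 0.938835
δ13C = (0.938835 − 1) × 1000 = -61.165‰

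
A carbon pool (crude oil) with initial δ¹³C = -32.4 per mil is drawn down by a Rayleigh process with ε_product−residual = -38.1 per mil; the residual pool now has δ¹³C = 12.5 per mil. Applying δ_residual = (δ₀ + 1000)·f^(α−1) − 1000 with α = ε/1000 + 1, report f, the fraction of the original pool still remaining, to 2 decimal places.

0.30

α − 1 = ε/1000 = -0.0381
(δ_res + 1000)/(δ₀ + 1000) = (12.5 + 1000)/(-32.4 + 1000) = 1012.5/967.6 = 1.046403
f = 1.046403^(1/-0.0381) = exp(ln(1.046403)/-0.0381) = exp(0.04536/-0.0381)
f = exp(-1.1905) = 0.3041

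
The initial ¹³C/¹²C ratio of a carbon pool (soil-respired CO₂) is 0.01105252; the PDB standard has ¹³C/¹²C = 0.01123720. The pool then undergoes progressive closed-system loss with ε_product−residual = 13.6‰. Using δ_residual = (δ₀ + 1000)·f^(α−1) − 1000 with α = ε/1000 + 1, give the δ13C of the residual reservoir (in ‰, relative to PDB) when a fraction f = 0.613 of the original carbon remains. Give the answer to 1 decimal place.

δ₀ = (0.01105252/0.01123720 − 1)×1000 = (0.983565 − 1)×1000 = -16.435‰
α − 1 = ε/1000 = 0.0136
f^(α−1) = 0.613^(0.0136) = 0.993366
δ_res = (-16.435 + 1000) × 0.993366 − 1000 = 977.041 − 1000 = -22.96‰

-23.0‰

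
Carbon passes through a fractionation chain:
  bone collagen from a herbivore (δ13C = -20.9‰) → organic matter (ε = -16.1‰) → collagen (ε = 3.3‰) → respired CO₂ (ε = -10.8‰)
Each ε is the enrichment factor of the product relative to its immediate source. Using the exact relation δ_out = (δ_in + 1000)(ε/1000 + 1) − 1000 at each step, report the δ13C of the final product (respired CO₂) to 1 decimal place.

-43.9‰

step 1: δ = (-20.90 + 1000)·(-16.1/1000 + 1) − 1000 = -36.66‰
step 2: δ = (-36.66 + 1000)·(3.3/1000 + 1) − 1000 = -33.48‰
step 3: δ = (-33.48 + 1000)·(-10.8/1000 + 1) − 1000 = -43.92‰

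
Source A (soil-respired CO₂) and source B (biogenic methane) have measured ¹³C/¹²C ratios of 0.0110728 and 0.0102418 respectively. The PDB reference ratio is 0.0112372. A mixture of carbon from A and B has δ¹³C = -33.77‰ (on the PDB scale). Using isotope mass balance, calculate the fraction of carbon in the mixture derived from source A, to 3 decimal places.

0.741

δ_A = (0.0110728/0.0112372 − 1)×1000 = (0.985370 − 1)×1000 = -14.630‰
δ_B = (0.0102418/0.0112372 − 1)×1000 = (0.911419 − 1)×1000 = -88.581‰
f_A = (δ_mix − δ_B)/(δ_A − δ_B) = (-33.77 − (-88.581))/(-14.630 − (-88.581))
f_A = 54.811 / 73.951 = 0.7412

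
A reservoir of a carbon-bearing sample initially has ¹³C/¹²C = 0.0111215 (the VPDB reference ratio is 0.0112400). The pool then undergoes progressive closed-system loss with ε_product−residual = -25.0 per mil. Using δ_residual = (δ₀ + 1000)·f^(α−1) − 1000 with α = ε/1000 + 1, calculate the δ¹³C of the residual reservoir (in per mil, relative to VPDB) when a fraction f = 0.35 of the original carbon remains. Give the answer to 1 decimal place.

δ₀ = (0.0111215/0.0112400 − 1)×1000 = (0.989457 − 1)×1000 = -10.543 per mil
α − 1 = ε/1000 = -0.0250
f^(α−1) = 0.35^(-0.0250) = 1.026593
δ_res = (-10.543 + 1000) × 1.026593 − 1000 = 1015.770 − 1000 = 15.77 per mil

15.8 per mil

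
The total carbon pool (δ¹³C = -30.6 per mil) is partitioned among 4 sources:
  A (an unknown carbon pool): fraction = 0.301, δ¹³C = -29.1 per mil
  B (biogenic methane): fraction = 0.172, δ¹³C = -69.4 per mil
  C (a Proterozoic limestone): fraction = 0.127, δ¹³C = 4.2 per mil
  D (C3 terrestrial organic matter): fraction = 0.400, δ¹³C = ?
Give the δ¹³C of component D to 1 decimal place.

-26.1 per mil

Isotope mass balance: δ_bulk = Σ fᵢ·δᵢ.
-30.6 = 0.301×(-29.1) + 0.172×(-69.4) + 0.127×(4.2) + 0.400×δ_D
0.400·δ_D = -30.6 − (-20.163) = -10.438
δ_D = -10.438 / 0.400 = -26.09 per mil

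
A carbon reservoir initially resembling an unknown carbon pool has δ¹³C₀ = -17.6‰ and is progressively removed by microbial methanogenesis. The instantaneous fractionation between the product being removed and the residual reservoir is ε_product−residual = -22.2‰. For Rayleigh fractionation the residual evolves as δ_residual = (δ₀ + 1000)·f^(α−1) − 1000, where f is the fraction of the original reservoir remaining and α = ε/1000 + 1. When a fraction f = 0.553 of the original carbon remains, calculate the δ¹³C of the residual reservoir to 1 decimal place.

-4.6‰

Rayleigh residual: δ_res = (δ₀ + 1000)·f^(α−1) − 1000
α = ε/1000 + 1 = 0.97780, so α − 1 = -0.02220
f^(α−1) = 0.553^(-0.02220) = 1.013238
δ_res = (-17.6 + 1000) × 1.013238 − 1000 = 995.405 − 1000 = -4.59‰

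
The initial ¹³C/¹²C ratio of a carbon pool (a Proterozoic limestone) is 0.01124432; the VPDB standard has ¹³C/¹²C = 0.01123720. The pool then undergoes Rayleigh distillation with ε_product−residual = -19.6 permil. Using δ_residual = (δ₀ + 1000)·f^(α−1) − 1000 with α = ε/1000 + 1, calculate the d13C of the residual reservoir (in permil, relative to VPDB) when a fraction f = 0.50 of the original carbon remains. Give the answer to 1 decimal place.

14.3 permil

δ₀ = (0.01124432/0.01123720 − 1)×1000 = (1.000634 − 1)×1000 = 0.634 permil
α − 1 = ε/1000 = -0.0196
f^(α−1) = 0.50^(-0.0196) = 1.013678
δ_res = (0.634 + 1000) × 1.013678 − 1000 = 1014.321 − 1000 = 14.32 permil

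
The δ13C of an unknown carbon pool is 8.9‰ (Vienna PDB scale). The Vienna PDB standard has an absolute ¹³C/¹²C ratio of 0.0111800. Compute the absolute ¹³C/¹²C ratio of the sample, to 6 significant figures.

R_sample = R_standard × (δ13C/1000 + 1)
R_sample = 0.0111800 × (8.9/1000 + 1) = 0.0111800 × 1.008900
R_sample = 0.0112795

0.0112795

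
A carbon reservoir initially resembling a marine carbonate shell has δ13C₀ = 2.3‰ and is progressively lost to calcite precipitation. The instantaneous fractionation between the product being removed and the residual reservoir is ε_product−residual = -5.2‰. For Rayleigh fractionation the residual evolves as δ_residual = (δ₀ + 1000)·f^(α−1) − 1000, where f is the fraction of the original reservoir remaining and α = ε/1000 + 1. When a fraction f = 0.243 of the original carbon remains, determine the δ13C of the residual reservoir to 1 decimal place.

Rayleigh residual: δ_res = (δ₀ + 1000)·f^(α−1) − 1000
α = ε/1000 + 1 = 0.99480, so α − 1 = -0.00520
f^(α−1) = 0.243^(-0.00520) = 1.007384
δ_res = (2.3 + 1000) × 1.007384 − 1000 = 1009.701 − 1000 = 9.70‰

9.7‰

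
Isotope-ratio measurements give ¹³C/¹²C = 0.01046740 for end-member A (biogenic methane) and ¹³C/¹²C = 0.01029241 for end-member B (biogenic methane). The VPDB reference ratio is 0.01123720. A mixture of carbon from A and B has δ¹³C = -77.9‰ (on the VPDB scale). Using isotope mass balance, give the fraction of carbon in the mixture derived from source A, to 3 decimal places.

0.397

δ_A = (0.01046740/0.01123720 − 1)×1000 = (0.931495 − 1)×1000 = -68.505‰
δ_B = (0.01029241/0.01123720 − 1)×1000 = (0.915923 − 1)×1000 = -84.077‰
f_A = (δ_mix − δ_B)/(δ_A − δ_B) = (-77.9 − (-84.077))/(-68.505 − (-84.077))
f_A = 6.177 / 15.572 = 0.3967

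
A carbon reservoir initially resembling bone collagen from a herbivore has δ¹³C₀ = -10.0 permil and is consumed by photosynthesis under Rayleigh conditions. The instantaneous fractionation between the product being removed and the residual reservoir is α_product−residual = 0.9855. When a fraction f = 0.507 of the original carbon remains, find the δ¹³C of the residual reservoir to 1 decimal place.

Rayleigh residual: δ_res = (δ₀ + 1000)·f^(α−1) − 1000
α − 1 = -0.01450
f^(α−1) = 0.507^(-0.01450) = 1.009898
δ_res = (-10.0 + 1000) × 1.009898 − 1000 = 999.799 − 1000 = -0.20 permil

-0.2 permil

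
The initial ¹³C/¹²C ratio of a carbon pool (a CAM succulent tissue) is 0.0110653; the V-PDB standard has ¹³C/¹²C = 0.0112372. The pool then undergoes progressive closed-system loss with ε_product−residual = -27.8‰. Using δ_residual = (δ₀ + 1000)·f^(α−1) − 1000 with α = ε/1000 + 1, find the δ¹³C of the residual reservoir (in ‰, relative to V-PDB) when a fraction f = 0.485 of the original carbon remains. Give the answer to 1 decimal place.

δ₀ = (0.0110653/0.0112372 − 1)×1000 = (0.984703 − 1)×1000 = -15.297‰
α − 1 = ε/1000 = -0.0278
f^(α−1) = 0.485^(-0.0278) = 1.020320
δ_res = (-15.297 + 1000) × 1.020320 − 1000 = 1004.712 − 1000 = 4.71‰

4.7‰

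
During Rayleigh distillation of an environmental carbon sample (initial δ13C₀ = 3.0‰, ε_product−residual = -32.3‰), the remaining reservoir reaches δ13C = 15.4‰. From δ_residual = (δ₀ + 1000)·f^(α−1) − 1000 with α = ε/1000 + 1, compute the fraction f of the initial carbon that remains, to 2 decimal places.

0.68

α − 1 = ε/1000 = -0.0323
(δ_res + 1000)/(δ₀ + 1000) = (15.4 + 1000)/(3.0 + 1000) = 1015.4/1003.0 = 1.012363
f = 1.012363^(1/-0.0323) = exp(ln(1.012363)/-0.0323) = exp(0.01229/-0.0323)
f = exp(-0.3804) = 0.6836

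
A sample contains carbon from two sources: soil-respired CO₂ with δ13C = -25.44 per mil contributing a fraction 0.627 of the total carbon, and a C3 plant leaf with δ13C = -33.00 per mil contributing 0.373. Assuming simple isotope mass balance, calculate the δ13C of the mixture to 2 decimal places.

-28.26 per mil

δ_mix = f_A·δ_A + f_B·δ_B
δ_mix = 0.627 × (-25.44) + 0.373 × (-33.00)
δ_mix = -15.951 + -12.309 = -28.260 per mil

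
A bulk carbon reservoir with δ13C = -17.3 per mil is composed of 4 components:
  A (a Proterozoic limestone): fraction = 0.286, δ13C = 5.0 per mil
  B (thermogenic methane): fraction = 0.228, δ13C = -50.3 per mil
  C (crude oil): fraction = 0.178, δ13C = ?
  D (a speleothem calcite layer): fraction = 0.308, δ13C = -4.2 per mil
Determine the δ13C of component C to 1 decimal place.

Isotope mass balance: δ_bulk = Σ fᵢ·δᵢ.
-17.3 = 0.286×(5.0) + 0.228×(-50.3) + 0.178×δ_C + 0.308×(-4.2)
0.178·δ_C = -17.3 − (-11.332) = -5.968
δ_C = -5.968 / 0.178 = -33.53 per mil

-33.5 per mil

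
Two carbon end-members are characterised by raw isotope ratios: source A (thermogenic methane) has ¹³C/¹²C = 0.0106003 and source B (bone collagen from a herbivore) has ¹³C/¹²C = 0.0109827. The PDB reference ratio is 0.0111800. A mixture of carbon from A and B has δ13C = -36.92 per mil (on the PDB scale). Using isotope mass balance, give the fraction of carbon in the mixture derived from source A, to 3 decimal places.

0.563

δ_A = (0.0106003/0.0111800 − 1)×1000 = (0.948148 − 1)×1000 = -51.852 per mil
δ_B = (0.0109827/0.0111800 − 1)×1000 = (0.982352 − 1)×1000 = -17.648 per mil
f_A = (δ_mix − δ_B)/(δ_A − δ_B) = (-36.92 − (-17.648))/(-51.852 − (-17.648))
f_A = -19.272 / -34.204 = 0.5635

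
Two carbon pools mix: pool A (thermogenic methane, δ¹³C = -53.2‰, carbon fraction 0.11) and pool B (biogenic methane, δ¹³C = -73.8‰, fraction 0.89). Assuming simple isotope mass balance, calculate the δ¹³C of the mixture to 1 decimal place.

δ_mix = f_A·δ_A + f_B·δ_B
δ_mix = 0.11 × (-53.2) + 0.89 × (-73.8)
δ_mix = -5.85 + -65.68 = -71.53‰

-71.5‰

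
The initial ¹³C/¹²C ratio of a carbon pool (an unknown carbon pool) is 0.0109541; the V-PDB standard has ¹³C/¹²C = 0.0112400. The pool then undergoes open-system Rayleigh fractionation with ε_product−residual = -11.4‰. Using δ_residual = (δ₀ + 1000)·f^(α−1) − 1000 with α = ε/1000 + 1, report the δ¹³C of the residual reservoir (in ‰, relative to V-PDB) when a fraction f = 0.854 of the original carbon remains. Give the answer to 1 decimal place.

δ₀ = (0.0109541/0.0112400 − 1)×1000 = (0.974564 − 1)×1000 = -25.436‰
α − 1 = ε/1000 = -0.0114
f^(α−1) = 0.854^(-0.0114) = 1.001801
δ_res = (-25.436 + 1000) × 1.001801 − 1000 = 976.319 − 1000 = -23.68‰

-23.7‰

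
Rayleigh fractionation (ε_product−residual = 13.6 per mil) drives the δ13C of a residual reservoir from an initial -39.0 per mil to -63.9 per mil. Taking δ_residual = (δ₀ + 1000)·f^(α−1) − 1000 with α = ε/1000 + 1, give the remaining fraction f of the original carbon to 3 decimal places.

0.145

α − 1 = ε/1000 = 0.0136
(δ_res + 1000)/(δ₀ + 1000) = (-63.9 + 1000)/(-39.0 + 1000) = 936.1/961.0 = 0.974089
f = 0.974089^(1/0.0136) = exp(ln(0.974089)/0.0136) = exp(-0.02625/0.0136)
f = exp(-1.9303) = 0.1451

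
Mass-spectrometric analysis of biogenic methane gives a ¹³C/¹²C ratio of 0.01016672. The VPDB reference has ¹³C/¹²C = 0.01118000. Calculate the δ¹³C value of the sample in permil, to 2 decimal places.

δ¹³C = (R_sample / R_standard − 1) × 1000
R_sample / R_standard = 0.01016672 / 0.01118000 = 0.909367
δ¹³C = (0.909367 − 1) × 1000 = -90.633 permil

-90.63 permil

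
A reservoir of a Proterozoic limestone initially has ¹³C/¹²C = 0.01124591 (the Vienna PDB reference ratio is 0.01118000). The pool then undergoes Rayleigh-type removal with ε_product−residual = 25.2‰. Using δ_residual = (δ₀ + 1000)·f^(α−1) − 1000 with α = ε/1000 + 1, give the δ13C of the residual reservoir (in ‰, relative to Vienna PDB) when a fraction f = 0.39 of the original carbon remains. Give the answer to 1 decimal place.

δ₀ = (0.01124591/0.01118000 − 1)×1000 = (1.005895 − 1)×1000 = 5.895‰
α − 1 = ε/1000 = 0.0252
f^(α−1) = 0.39^(0.0252) = 0.976551
δ_res = (5.895 + 1000) × 0.976551 − 1000 = 982.308 − 1000 = -17.69‰

-17.7‰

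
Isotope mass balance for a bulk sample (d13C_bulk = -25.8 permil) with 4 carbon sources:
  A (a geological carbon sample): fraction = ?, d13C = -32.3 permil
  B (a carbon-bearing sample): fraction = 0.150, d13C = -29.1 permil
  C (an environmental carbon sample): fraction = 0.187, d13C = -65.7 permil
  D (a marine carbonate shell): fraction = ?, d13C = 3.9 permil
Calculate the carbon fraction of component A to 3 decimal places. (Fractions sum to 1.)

0.324

Let f_A and f_D be the unknown fractions; fractions sum to 1 so f_A + f_D = 0.663.
Mass balance: Σ fᵢ·δᵢ = δ_bulk ⇒ f_A·(-32.3) + f_D·(3.9) = -25.8 − (-16.651) = -9.149
Substitute f_D = 0.663 − f_A:
f_A·(-32.3 − 3.9) = -9.149 − 0.663×(3.9) = -11.735
f_A = -11.735 / -36.2 = 0.3242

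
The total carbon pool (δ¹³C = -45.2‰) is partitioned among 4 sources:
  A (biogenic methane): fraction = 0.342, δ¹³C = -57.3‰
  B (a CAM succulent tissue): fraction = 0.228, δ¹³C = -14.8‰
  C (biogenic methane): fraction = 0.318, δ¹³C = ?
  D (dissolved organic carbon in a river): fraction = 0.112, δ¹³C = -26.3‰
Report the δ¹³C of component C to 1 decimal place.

-60.6‰

Isotope mass balance: δ_bulk = Σ fᵢ·δᵢ.
-45.2 = 0.342×(-57.3) + 0.228×(-14.8) + 0.318×δ_C + 0.112×(-26.3)
0.318·δ_C = -45.2 − (-25.917) = -19.283
δ_C = -19.283 / 0.318 = -60.64‰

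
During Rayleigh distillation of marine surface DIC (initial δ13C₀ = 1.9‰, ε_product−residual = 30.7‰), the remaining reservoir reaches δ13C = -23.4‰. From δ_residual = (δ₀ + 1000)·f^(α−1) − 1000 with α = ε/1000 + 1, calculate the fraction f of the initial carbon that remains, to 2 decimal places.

α − 1 = ε/1000 = 0.0307
(δ_res + 1000)/(δ₀ + 1000) = (-23.4 + 1000)/(1.9 + 1000) = 976.6/1001.9 = 0.974748
f = 0.974748^(1/0.0307) = exp(ln(0.974748)/0.0307) = exp(-0.02558/0.0307)
f = exp(-0.8331) = 0.4347

0.43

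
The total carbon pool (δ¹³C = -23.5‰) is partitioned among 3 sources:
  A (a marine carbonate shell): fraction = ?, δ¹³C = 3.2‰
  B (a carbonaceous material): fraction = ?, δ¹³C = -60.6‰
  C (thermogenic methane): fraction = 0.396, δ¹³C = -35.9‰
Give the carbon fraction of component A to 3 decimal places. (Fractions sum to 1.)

Let f_A and f_B be the unknown fractions; fractions sum to 1 so f_A + f_B = 0.604.
Mass balance: Σ fᵢ·δᵢ = δ_bulk ⇒ f_A·(3.2) + f_B·(-60.6) = -23.5 − (-14.216) = -9.284
Substitute f_B = 0.604 − f_A:
f_A·(3.2 − -60.6) = -9.284 − 0.604×(-60.6) = 27.319
f_A = 27.319 / 63.8 = 0.4282

0.428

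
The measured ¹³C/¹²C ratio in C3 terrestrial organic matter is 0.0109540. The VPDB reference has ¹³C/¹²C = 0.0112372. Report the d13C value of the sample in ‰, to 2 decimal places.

d13C = (R_sample / R_standard − 1) × 1000
R_sample / R_standard = 0.0109540 / 0.0112372 = 0.974798
d13C = (0.974798 − 1) × 1000 = -25.202‰

-25.20‰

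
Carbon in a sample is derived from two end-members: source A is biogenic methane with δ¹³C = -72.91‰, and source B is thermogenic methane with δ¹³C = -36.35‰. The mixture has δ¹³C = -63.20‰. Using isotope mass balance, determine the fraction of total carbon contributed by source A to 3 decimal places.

0.734

δ_mix = f_A·δ_A + (1 − f_A)·δ_B  ⇒  f_A = (δ_mix − δ_B)/(δ_A − δ_B)
f_A = (-63.20 − (-36.35)) / (-72.91 − (-36.35))
f_A = -26.85 / -36.56 = 0.7344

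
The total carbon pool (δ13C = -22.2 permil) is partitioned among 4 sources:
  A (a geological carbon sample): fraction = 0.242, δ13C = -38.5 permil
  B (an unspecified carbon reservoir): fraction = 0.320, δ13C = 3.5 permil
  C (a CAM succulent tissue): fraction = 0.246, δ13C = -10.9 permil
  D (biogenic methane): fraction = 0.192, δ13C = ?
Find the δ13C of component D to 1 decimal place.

Isotope mass balance: δ_bulk = Σ fᵢ·δᵢ.
-22.2 = 0.242×(-38.5) + 0.320×(3.5) + 0.246×(-10.9) + 0.192×δ_D
0.192·δ_D = -22.2 − (-10.878) = -11.322
δ_D = -11.322 / 0.192 = -58.97 permil

-59.0 permil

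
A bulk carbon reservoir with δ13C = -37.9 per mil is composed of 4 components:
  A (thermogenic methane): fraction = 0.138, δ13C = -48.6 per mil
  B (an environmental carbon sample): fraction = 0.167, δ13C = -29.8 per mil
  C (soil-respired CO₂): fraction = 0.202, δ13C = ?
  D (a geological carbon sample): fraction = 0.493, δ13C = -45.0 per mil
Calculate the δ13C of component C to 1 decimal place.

-20.0 per mil

Isotope mass balance: δ_bulk = Σ fᵢ·δᵢ.
-37.9 = 0.138×(-48.6) + 0.167×(-29.8) + 0.202×δ_C + 0.493×(-45.0)
0.202·δ_C = -37.9 − (-33.868) = -4.032
δ_C = -4.032 / 0.202 = -19.96 per mil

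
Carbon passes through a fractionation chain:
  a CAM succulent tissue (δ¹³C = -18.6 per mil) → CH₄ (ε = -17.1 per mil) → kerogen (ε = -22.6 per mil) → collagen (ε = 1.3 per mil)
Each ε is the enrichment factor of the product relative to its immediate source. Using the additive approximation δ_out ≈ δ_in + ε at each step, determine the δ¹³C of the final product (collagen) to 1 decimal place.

-57.0 per mil

step 1: δ ≈ -18.6 + (-17.1) = -35.7 per mil
step 2: δ ≈ -35.7 + (-22.6) = -58.3 per mil
step 3: δ ≈ -58.3 + (1.3) = -57.0 per mil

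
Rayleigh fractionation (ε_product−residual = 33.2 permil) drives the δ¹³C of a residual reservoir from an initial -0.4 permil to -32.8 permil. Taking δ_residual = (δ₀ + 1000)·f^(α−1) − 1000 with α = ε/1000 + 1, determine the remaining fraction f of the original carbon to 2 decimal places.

α − 1 = ε/1000 = 0.0332
(δ_res + 1000)/(δ₀ + 1000) = (-32.8 + 1000)/(-0.4 + 1000) = 967.2/999.6 = 0.967587
f = 0.967587^(1/0.0332) = exp(ln(0.967587)/0.0332) = exp(-0.03295/0.0332)
f = exp(-0.9925) = 0.3707

0.37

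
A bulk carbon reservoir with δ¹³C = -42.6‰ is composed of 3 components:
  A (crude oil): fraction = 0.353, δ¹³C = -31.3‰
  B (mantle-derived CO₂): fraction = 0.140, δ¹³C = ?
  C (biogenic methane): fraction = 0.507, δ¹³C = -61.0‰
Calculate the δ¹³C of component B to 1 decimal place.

Isotope mass balance: δ_bulk = Σ fᵢ·δᵢ.
-42.6 = 0.353×(-31.3) + 0.140×δ_B + 0.507×(-61.0)
0.140·δ_B = -42.6 − (-41.976) = -0.624
δ_B = -0.624 / 0.140 = -4.46‰

-4.5‰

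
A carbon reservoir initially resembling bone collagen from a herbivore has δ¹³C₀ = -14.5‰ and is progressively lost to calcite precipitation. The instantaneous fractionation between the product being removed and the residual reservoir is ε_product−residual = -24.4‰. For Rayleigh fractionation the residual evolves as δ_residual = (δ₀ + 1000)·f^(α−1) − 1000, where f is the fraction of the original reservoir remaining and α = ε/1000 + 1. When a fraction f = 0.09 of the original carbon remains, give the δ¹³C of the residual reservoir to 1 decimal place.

Rayleigh residual: δ_res = (δ₀ + 1000)·f^(α−1) − 1000
α = ε/1000 + 1 = 0.97560, so α − 1 = -0.02440
f^(α−1) = 0.09^(-0.02440) = 1.060514
δ_res = (-14.5 + 1000) × 1.060514 − 1000 = 1045.137 − 1000 = 45.14‰

45.1‰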